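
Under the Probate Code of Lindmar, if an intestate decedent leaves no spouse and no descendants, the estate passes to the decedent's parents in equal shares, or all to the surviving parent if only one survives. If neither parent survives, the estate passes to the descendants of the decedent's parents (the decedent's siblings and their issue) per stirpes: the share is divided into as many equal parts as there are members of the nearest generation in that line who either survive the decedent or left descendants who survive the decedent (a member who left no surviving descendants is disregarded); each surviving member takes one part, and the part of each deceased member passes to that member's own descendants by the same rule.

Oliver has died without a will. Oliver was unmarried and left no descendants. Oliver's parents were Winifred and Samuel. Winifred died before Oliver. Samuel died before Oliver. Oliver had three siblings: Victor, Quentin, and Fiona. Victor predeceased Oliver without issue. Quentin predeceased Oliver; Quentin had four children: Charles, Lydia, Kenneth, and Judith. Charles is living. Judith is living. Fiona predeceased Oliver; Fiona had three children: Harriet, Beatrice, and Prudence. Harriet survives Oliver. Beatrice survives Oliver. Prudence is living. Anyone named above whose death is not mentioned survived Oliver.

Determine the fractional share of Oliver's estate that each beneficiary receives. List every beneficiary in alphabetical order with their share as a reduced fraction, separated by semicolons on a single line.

Neither parent survives and there are no descendants, so the estate passes to Oliver's siblings and their issue per stirpes.
Victor left no surviving issue, so that branch lapses and is disregarded.
The estate is divided into 2 equal shares of 1/2 among Quentin, Fiona.
Quentin predeceased; the 1/2 allotted to Quentin's branch passes to Quentin's issue by representation.
The 1/2 is divided into 4 equal shares of 1/8 among Charles, Lydia, Kenneth, Judith.
Charles is living and takes 1/8.
Lydia is living and takes 1/8.
Kenneth is living and takes 1/8.
Judith is living and takes 1/8.
Fiona predeceased; the 1/2 allotted to Fiona's branch passes to Fiona's issue by representation.
The 1/2 is divided into 3 equal shares of 1/6 among Harriet, Beatrice, Prudence.
Harriet is living and takes 1/6.
Beatrice is living and takes 1/6.
Prudence is living and takes 1/6.

Beatrice 1/6; Charles 1/8; Harriet 1/6; Judith 1/8; Kenneth 1/8; Lydia 1/8; Prudence 1/6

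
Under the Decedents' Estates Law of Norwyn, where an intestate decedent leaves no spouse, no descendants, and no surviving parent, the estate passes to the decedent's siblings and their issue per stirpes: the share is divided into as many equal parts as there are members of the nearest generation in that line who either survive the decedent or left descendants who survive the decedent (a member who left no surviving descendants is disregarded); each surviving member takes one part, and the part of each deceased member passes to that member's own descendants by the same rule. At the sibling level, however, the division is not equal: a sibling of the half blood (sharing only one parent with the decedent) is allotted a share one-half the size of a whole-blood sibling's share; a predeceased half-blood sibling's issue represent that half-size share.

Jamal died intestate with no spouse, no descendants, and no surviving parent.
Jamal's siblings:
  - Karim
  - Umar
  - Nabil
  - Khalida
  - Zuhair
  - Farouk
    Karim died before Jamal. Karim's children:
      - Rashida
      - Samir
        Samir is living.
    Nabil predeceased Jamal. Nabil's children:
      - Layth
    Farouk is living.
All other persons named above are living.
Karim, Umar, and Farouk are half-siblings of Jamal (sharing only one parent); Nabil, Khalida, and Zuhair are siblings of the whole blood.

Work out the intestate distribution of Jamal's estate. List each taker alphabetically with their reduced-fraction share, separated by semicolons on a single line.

No spouse, descendants, or parent survives, so the estate passes to Jamal's siblings per stirpes.
Half-blood siblings count for one-half the weight of whole-blood siblings at the initial division.
Dividing 1 in proportion to weights (total weight 9/2): Karim (weight 1/2) → 1/9; Umar (weight 1/2) → 1/9; Nabil (weight 1) → 2/9; Khalida (weight 1) → 2/9; Zuhair (weight 1) → 2/9; Farouk (weight 1/2) → 1/9.
Karim predeceased; the 1/9 allotted to Karim's branch passes to Karim's issue by representation.
The 1/9 is divided into 2 equal shares of 1/18 among Rashida, Samir.
Rashida is living and takes 1/18.
Samir is living and takes 1/18.
Umar is living and takes 1/9.
Nabil predeceased; the 2/9 allotted to Nabil's branch passes to Nabil's issue by representation.
Layth is the sole taker at this level and receives the full 2/9.
Khalida is living and takes 2/9.
Zuhair is living and takes 2/9.
Farouk is living and takes 1/9.

Farouk 1/9; Khalida 2/9; Layth 2/9; Rashida 1/18; Samir 1/18; Umar 1/9; Zuhair 2/9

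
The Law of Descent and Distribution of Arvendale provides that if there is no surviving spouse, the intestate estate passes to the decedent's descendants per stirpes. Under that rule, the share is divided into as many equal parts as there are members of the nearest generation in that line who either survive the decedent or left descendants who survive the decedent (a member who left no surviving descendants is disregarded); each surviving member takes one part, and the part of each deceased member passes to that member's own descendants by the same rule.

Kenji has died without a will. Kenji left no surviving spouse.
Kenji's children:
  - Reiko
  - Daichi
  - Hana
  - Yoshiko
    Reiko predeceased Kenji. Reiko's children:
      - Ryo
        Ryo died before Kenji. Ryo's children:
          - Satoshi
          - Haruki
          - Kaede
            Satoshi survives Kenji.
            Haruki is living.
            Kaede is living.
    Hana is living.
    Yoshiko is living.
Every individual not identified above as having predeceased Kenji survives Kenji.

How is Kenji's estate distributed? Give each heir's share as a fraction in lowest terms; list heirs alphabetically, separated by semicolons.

There is no surviving spouse, so the entire estate passes to Kenji's descendants per stirpes.
The estate is divided into 4 equal shares of 1/4 among Reiko, Daichi, Hana, Yoshiko.
Reiko predeceased; the 1/4 allotted to Reiko's branch passes to Reiko's issue by representation.
Ryo's line is the sole branch at this level, so the full 1/4 passes to Ryo's issue by representation.
The 1/4 is divided into 3 equal shares of 1/12 among Satoshi, Haruki, Kaede.
Satoshi is living and takes 1/12.
Haruki is living and takes 1/12.
Kaede is living and takes 1/12.
Daichi is living and takes 1/4.
Hana is living and takes 1/4.
Yoshiko is living and takes 1/4.

Daichi 1/4; Hana 1/4; Haruki 1/12; Kaede 1/12; Satoshi 1/12; Yoshiko 1/4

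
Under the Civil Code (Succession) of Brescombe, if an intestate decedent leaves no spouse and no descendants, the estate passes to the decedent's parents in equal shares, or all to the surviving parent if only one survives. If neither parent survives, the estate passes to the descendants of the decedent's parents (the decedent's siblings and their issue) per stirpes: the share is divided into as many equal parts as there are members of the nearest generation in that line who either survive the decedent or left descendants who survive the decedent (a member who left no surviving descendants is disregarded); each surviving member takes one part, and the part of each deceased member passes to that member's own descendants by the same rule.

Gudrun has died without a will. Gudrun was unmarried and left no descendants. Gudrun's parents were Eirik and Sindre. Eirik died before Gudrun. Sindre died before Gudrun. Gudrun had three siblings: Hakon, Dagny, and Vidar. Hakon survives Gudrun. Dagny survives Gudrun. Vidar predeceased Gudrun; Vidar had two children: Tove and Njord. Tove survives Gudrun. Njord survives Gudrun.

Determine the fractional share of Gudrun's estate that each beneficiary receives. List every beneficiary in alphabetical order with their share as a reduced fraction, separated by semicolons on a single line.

Neither parent survives and there are no descendants, so the estate passes to Gudrun's siblings and their issue per stirpes.
The estate is divided into 3 equal shares of 1/3 among Hakon, Dagny, Vidar.
Hakon is living and takes 1/3.
Dagny is living and takes 1/3.
Vidar predeceased; the 1/3 allotted to Vidar's branch passes to Vidar's issue by representation.
The 1/3 is divided into 2 equal shares of 1/6 among Tove, Njord.
Tove is living and takes 1/6.
Njord is living and takes 1/6.

Dagny 1/3; Hakon 1/3; Njord 1/6; Tove 1/6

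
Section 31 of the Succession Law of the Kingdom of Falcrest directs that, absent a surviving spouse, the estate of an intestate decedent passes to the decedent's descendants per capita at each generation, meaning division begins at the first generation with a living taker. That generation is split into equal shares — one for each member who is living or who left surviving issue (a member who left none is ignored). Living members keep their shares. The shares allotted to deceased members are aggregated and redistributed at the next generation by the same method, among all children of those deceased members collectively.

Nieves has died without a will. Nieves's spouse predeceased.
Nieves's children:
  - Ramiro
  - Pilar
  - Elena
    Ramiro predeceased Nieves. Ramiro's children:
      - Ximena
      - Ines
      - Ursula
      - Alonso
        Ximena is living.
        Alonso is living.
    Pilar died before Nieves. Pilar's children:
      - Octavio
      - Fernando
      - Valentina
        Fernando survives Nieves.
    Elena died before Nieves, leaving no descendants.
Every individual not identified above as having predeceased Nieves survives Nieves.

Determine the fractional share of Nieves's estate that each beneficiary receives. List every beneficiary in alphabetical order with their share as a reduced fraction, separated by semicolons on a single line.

Alonso 1/7; Fernando 1/7; Ines 1/7; Octavio 1/7; Ursula 1/7; Valentina 1/7; Ximena 1/7

There is no surviving spouse, so the entire estate passes to Nieves's descendants per capita at each generation.
No one at generation 1 (Ramiro, Pilar) is living; moving to the next generation.
At generation 2 (Ximena, Ines, Ursula, Alonso, Octavio, Fernando, Valentina) there are 7 shares of (1)/7 = 1/7 each.
Living: Ximena, Ines, Ursula, Alonso, Octavio, Fernando, and Valentina — each takes 1/7.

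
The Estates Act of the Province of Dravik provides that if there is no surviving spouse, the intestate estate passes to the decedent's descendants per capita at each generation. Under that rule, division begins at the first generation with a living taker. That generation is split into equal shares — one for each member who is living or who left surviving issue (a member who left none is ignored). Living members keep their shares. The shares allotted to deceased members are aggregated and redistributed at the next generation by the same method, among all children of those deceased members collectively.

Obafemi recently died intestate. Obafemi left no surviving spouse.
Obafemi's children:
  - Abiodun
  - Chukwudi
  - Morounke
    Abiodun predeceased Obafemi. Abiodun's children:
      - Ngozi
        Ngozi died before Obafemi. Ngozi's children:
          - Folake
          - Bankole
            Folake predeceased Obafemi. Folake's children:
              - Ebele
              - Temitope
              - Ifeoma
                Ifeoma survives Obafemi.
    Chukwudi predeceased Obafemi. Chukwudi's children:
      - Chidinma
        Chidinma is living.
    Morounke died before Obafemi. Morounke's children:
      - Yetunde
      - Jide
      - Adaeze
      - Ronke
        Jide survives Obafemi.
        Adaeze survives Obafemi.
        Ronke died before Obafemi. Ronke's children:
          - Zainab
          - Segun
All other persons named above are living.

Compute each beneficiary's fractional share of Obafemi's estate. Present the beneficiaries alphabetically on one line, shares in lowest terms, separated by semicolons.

There is no surviving spouse, so the entire estate passes to Obafemi's descendants per capita at each generation.
No one at generation 1 (Abiodun, Chukwudi, Morounke) is living; moving to the next generation.
At generation 2 (Ngozi, Chidinma, Yetunde, Jide, Adaeze, Ronke) there are 6 shares of (1)/6 = 1/6 each.
Living: Chidinma, Yetunde, Jide, and Adaeze — each takes 1/6.
Deceased: Ngozi and Ronke. Their combined 1/3 is pooled and carried to generation 3.
At generation 3 (Folake, Bankole, Zainab, Segun) there are 4 shares of (1/3)/4 = 1/12 each.
Living: Bankole, Zainab, and Segun — each takes 1/12.
Deceased: Folake. That 1/12 share is carried to generation 4.
At generation 4 (Ebele, Temitope, Ifeoma) there are 3 shares of (1/12)/3 = 1/36 each.
Living: Ebele, Temitope, and Ifeoma — each takes 1/36.

Adaeze 1/6; Bankole 1/12; Chidinma 1/6; Ebele 1/36; Ifeoma 1/36; Jide 1/6; Segun 1/12; Temitope 1/36; Yetunde 1/6; Zainab 1/12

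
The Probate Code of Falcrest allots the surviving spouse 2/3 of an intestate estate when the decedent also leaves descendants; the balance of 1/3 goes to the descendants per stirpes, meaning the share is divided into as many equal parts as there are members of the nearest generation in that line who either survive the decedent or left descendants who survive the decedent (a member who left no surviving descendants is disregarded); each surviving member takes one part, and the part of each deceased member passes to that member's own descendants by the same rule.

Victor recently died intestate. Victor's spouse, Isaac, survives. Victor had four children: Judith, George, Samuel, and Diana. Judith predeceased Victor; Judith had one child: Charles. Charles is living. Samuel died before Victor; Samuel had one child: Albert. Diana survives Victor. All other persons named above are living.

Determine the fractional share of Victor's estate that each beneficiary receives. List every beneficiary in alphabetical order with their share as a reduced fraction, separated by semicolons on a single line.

Albert 1/12; Charles 1/12; Diana 1/12; George 1/12; Isaac 2/3

Isaac, as surviving spouse, takes 2/3.
The remaining 1/3 passes to Victor's descendants per stirpes.
The 1/3 is divided into 4 equal shares of 1/12 among Judith, George, Samuel, Diana.
Judith predeceased; the 1/12 allotted to Judith's branch passes to Judith's issue by representation.
Charles is the sole taker at this level and receives the full 1/12.
George is living and takes 1/12.
Samuel predeceased; the 1/12 allotted to Samuel's branch passes to Samuel's issue by representation.
Albert is the sole taker at this level and receives the full 1/12.
Diana is living and takes 1/12.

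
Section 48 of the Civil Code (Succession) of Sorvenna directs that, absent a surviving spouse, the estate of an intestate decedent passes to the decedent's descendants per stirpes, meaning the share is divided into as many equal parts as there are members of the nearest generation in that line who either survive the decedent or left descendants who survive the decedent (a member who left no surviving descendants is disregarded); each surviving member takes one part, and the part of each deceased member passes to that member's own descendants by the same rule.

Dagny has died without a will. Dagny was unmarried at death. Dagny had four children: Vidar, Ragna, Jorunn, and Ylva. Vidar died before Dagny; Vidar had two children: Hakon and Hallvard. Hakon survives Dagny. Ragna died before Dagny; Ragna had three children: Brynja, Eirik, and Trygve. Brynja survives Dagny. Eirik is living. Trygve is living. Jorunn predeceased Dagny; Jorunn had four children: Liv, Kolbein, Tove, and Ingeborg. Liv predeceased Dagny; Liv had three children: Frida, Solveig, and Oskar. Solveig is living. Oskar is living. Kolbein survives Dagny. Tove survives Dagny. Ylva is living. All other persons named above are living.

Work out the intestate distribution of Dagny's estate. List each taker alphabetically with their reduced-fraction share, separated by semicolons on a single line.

There is no surviving spouse, so the entire estate passes to Dagny's descendants per stirpes.
The estate is divided into 4 equal shares of 1/4 among Vidar, Ragna, Jorunn, Ylva.
Vidar predeceased; the 1/4 allotted to Vidar's branch passes to Vidar's issue by representation.
The 1/4 is divided into 2 equal shares of 1/8 among Hakon, Hallvard.
Hakon is living and takes 1/8.
Hallvard is living and takes 1/8.
Ragna predeceased; the 1/4 allotted to Ragna's branch passes to Ragna's issue by representation.
The 1/4 is divided into 3 equal shares of 1/12 among Brynja, Eirik, Trygve.
Brynja is living and takes 1/12.
Eirik is living and takes 1/12.
Trygve is living and takes 1/12.
Jorunn predeceased; the 1/4 allotted to Jorunn's branch passes to Jorunn's issue by representation.
The 1/4 is divided into 4 equal shares of 1/16 among Liv, Kolbein, Tove, Ingeborg.
Liv predeceased; the 1/16 allotted to Liv's branch passes to Liv's issue by representation.
The 1/16 is divided into 3 equal shares of 1/48 among Frida, Solveig, Oskar.
Frida is living and takes 1/48.
Solveig is living and takes 1/48.
Oskar is living and takes 1/48.
Kolbein is living and takes 1/16.
Tove is living and takes 1/16.
Ingeborg is living and takes 1/16.
Ylva is living and takes 1/4.

Brynja 1/12; Eirik 1/12; Frida 1/48; Hakon 1/8; Hallvard 1/8; Ingeborg 1/16; Kolbein 1/16; Oskar 1/48; Solveig 1/48; Tove 1/16; Trygve 1/12; Ylva 1/4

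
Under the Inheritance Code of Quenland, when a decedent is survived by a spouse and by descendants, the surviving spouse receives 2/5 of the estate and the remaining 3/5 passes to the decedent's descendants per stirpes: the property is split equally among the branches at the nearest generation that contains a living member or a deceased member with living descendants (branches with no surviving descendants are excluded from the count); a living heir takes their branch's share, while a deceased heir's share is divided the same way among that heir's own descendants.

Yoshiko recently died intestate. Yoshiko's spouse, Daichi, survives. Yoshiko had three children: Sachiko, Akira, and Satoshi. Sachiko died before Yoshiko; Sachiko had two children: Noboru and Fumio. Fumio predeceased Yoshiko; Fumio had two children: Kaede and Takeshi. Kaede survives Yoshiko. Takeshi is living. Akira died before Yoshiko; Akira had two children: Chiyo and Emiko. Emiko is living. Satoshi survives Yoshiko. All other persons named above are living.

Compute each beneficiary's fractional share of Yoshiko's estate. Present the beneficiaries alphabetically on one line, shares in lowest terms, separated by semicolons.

Chiyo 1/10; Daichi 2/5; Emiko 1/10; Kaede 1/20; Noboru 1/10; Satoshi 1/5; Takeshi 1/20

Daichi, as surviving spouse, takes 2/5.
The remaining 3/5 passes to Yoshiko's descendants per stirpes.
The 3/5 is divided into 3 equal shares of 1/5 among Sachiko, Akira, Satoshi.
Sachiko predeceased; the 1/5 allotted to Sachiko's branch passes to Sachiko's issue by representation.
The 1/5 is divided into 2 equal shares of 1/10 among Noboru, Fumio.
Noboru is living and takes 1/10.
Fumio predeceased; the 1/10 allotted to Fumio's branch passes to Fumio's issue by representation.
The 1/10 is divided into 2 equal shares of 1/20 among Kaede, Takeshi.
Kaede is living and takes 1/20.
Takeshi is living and takes 1/20.
Akira predeceased; the 1/5 allotted to Akira's branch passes to Akira's issue by representation.
The 1/5 is divided into 2 equal shares of 1/10 among Chiyo, Emiko.
Chiyo is living and takes 1/10.
Emiko is living and takes 1/10.
Satoshi is living and takes 1/5.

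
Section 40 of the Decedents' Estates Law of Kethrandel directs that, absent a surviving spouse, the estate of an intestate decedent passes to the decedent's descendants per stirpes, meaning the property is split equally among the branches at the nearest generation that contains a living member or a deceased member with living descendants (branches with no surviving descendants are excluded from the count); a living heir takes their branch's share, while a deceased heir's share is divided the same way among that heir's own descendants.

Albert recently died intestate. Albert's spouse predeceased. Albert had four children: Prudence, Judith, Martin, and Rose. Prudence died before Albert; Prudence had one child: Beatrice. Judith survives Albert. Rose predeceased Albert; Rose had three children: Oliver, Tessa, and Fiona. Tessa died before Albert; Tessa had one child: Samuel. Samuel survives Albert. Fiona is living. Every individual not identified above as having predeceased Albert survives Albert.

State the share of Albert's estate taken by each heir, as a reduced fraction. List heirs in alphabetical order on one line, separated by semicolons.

There is no surviving spouse, so the entire estate passes to Albert's descendants per stirpes.
The estate is divided into 4 equal shares of 1/4 among Prudence, Judith, Martin, Rose.
Prudence predeceased; the 1/4 allotted to Prudence's branch passes to Prudence's issue by representation.
Beatrice is the sole taker at this level and receives the full 1/4.
Judith is living and takes 1/4.
Martin is living and takes 1/4.
Rose predeceased; the 1/4 allotted to Rose's branch passes to Rose's issue by representation.
The 1/4 is divided into 3 equal shares of 1/12 among Oliver, Tessa, Fiona.
Oliver is living and takes 1/12.
Tessa predeceased; the 1/12 allotted to Tessa's branch passes to Tessa's issue by representation.
Samuel is the sole taker at this level and receives the full 1/12.
Fiona is living and takes 1/12.

Beatrice 1/4; Fiona 1/12; Judith 1/4; Martin 1/4; Oliver 1/12; Samuel 1/12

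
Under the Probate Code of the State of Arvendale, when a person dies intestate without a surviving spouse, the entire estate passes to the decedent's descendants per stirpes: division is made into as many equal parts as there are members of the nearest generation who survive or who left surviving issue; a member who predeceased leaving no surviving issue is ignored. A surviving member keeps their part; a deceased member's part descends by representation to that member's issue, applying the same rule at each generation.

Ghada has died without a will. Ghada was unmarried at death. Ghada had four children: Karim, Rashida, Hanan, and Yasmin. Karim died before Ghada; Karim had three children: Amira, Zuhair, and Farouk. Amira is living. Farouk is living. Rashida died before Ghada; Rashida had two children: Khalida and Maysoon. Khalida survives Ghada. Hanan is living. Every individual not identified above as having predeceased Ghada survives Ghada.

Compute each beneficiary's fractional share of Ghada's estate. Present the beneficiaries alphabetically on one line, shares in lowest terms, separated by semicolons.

There is no surviving spouse, so the entire estate passes to Ghada's descendants per stirpes.
The estate is divided into 4 equal shares of 1/4 among Karim, Rashida, Hanan, Yasmin.
Karim predeceased; the 1/4 allotted to Karim's branch passes to Karim's issue by representation.
The 1/4 is divided into 3 equal shares of 1/12 among Amira, Zuhair, Farouk.
Amira is living and takes 1/12.
Zuhair is living and takes 1/12.
Farouk is living and takes 1/12.
Rashida predeceased; the 1/4 allotted to Rashida's branch passes to Rashida's issue by representation.
The 1/4 is divided into 2 equal shares of 1/8 among Khalida, Maysoon.
Khalida is living and takes 1/8.
Maysoon is living and takes 1/8.
Hanan is living and takes 1/4.
Yasmin is living and takes 1/4.

Amira 1/12; Farouk 1/12; Hanan 1/4; Khalida 1/8; Maysoon 1/8; Yasmin 1/4; Zuhair 1/12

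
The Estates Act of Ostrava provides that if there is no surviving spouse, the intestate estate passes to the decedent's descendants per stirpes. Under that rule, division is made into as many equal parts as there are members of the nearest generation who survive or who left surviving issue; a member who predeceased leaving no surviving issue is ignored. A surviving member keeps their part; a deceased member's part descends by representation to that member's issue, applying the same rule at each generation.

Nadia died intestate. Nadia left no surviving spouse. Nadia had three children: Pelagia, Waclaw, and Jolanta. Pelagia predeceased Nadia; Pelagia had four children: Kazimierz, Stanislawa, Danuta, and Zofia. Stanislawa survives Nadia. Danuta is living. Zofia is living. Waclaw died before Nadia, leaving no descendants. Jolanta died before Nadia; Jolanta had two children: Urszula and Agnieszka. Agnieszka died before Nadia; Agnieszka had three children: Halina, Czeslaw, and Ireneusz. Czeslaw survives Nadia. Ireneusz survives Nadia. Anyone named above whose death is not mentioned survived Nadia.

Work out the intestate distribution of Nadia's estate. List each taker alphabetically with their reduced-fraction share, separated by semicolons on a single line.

Czeslaw 1/12; Danuta 1/8; Halina 1/12; Ireneusz 1/12; Kazimierz 1/8; Stanislawa 1/8; Urszula 1/4; Zofia 1/8

There is no surviving spouse, so the entire estate passes to Nadia's descendants per stirpes.
Waclaw left no surviving issue, so that branch lapses and is disregarded.
The estate is divided into 2 equal shares of 1/2 among Pelagia, Jolanta.
Pelagia predeceased; the 1/2 allotted to Pelagia's branch passes to Pelagia's issue by representation.
The 1/2 is divided into 4 equal shares of 1/8 among Kazimierz, Stanislawa, Danuta, Zofia.
Kazimierz is living and takes 1/8.
Stanislawa is living and takes 1/8.
Danuta is living and takes 1/8.
Zofia is living and takes 1/8.
Jolanta predeceased; the 1/2 allotted to Jolanta's branch passes to Jolanta's issue by representation.
The 1/2 is divided into 2 equal shares of 1/4 among Urszula, Agnieszka.
Urszula is living and takes 1/4.
Agnieszka predeceased; the 1/4 allotted to Agnieszka's branch passes to Agnieszka's issue by representation.
The 1/4 is divided into 3 equal shares of 1/12 among Halina, Czeslaw, Ireneusz.
Halina is living and takes 1/12.
Czeslaw is living and takes 1/12.
Ireneusz is living and takes 1/12.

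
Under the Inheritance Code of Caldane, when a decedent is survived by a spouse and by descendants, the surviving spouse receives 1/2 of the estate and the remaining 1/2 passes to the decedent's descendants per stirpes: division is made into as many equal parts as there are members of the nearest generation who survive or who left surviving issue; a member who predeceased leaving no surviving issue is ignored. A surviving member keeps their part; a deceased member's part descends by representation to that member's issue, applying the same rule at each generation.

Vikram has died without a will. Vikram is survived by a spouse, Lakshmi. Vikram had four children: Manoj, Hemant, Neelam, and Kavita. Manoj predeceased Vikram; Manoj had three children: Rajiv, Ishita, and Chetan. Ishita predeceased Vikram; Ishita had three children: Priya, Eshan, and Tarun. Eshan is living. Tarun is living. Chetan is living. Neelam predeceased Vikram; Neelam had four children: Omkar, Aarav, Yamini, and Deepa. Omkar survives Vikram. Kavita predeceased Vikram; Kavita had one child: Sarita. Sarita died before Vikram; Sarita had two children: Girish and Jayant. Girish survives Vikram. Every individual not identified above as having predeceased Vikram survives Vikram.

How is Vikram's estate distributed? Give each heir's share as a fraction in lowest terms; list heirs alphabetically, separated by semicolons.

Lakshmi, as surviving spouse, takes 1/2.
The remaining 1/2 passes to Vikram's descendants per stirpes.
The 1/2 is divided into 4 equal shares of 1/8 among Manoj, Hemant, Neelam, Kavita.
Manoj predeceased; the 1/8 allotted to Manoj's branch passes to Manoj's issue by representation.
The 1/8 is divided into 3 equal shares of 1/24 among Rajiv, Ishita, Chetan.
Rajiv is living and takes 1/24.
Ishita predeceased; the 1/24 allotted to Ishita's branch passes to Ishita's issue by representation.
The 1/24 is divided into 3 equal shares of 1/72 among Priya, Eshan, Tarun.
Priya is living and takes 1/72.
Eshan is living and takes 1/72.
Tarun is living and takes 1/72.
Chetan is living and takes 1/24.
Hemant is living and takes 1/8.
Neelam predeceased; the 1/8 allotted to Neelam's branch passes to Neelam's issue by representation.
The 1/8 is divided into 4 equal shares of 1/32 among Omkar, Aarav, Yamini, Deepa.
Omkar is living and takes 1/32.
Aarav is living and takes 1/32.
Yamini is living and takes 1/32.
Deepa is living and takes 1/32.
Kavita predeceased; the 1/8 allotted to Kavita's branch passes to Kavita's issue by representation.
Sarita's line is the sole branch at this level, so the full 1/8 passes to Sarita's issue by representation.
The 1/8 is divided into 2 equal shares of 1/16 among Girish, Jayant.
Girish is living and takes 1/16.
Jayant is living and takes 1/16.

Aarav 1/32; Chetan 1/24; Deepa 1/32; Eshan 1/72; Girish 1/16; Hemant 1/8; Jayant 1/16; Lakshmi 1/2; Omkar 1/32; Priya 1/72; Rajiv 1/24; Tarun 1/72; Yamini 1/32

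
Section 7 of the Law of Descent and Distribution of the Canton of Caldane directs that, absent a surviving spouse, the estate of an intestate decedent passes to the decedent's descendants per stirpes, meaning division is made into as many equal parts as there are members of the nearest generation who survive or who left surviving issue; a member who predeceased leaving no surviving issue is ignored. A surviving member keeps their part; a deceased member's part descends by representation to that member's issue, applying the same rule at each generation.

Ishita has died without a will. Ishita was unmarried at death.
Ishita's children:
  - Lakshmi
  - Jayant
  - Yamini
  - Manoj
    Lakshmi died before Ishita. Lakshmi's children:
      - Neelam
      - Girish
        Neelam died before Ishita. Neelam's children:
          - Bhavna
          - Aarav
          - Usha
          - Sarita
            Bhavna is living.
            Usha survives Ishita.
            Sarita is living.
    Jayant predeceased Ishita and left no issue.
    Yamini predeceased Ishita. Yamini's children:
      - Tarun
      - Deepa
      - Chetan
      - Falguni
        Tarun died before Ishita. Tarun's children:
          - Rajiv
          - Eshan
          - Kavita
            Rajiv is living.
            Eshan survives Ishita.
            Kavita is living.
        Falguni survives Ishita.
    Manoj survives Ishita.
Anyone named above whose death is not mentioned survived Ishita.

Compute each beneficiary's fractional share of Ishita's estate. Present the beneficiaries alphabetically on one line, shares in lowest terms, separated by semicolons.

Aarav 1/24; Bhavna 1/24; Chetan 1/12; Deepa 1/12; Eshan 1/36; Falguni 1/12; Girish 1/6; Kavita 1/36; Manoj 1/3; Rajiv 1/36; Sarita 1/24; Usha 1/24

There is no surviving spouse, so the entire estate passes to Ishita's descendants per stirpes.
Jayant left no surviving issue, so that branch lapses and is disregarded.
The estate is divided into 3 equal shares of 1/3 among Lakshmi, Yamini, Manoj.
Lakshmi predeceased; the 1/3 allotted to Lakshmi's branch passes to Lakshmi's issue by representation.
The 1/3 is divided into 2 equal shares of 1/6 among Neelam, Girish.
Neelam predeceased; the 1/6 allotted to Neelam's branch passes to Neelam's issue by representation.
The 1/6 is divided into 4 equal shares of 1/24 among Bhavna, Aarav, Usha, Sarita.
Bhavna is living and takes 1/24.
Aarav is living and takes 1/24.
Usha is living and takes 1/24.
Sarita is living and takes 1/24.
Girish is living and takes 1/6.
Yamini predeceased; the 1/3 allotted to Yamini's branch passes to Yamini's issue by representation.
The 1/3 is divided into 4 equal shares of 1/12 among Tarun, Deepa, Chetan, Falguni.
Tarun predeceased; the 1/12 allotted to Tarun's branch passes to Tarun's issue by representation.
The 1/12 is divided into 3 equal shares of 1/36 among Rajiv, Eshan, Kavita.
Rajiv is living and takes 1/36.
Eshan is living and takes 1/36.
Kavita is living and takes 1/36.
Deepa is living and takes 1/12.
Chetan is living and takes 1/12.
Falguni is living and takes 1/12.
Manoj is living and takes 1/3.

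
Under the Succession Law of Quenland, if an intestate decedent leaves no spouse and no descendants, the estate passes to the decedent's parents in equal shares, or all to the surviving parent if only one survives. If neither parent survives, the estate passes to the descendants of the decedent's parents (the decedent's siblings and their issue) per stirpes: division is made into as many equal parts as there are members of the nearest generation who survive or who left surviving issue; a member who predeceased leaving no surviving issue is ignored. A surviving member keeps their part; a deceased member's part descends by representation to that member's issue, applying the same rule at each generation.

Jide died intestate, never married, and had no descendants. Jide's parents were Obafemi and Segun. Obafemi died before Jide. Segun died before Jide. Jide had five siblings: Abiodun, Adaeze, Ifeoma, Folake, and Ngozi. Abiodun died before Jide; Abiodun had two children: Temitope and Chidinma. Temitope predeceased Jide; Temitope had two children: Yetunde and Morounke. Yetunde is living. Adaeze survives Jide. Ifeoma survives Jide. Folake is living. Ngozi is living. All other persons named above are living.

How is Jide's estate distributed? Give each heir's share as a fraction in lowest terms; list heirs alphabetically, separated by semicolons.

Adaeze 1/5; Chidinma 1/10; Folake 1/5; Ifeoma 1/5; Morounke 1/20; Ngozi 1/5; Yetunde 1/20

Neither parent survives and there are no descendants, so the estate passes to Jide's siblings and their issue per stirpes.
The estate is divided into 5 equal shares of 1/5 among Abiodun, Adaeze, Ifeoma, Folake, Ngozi.
Abiodun predeceased; the 1/5 allotted to Abiodun's branch passes to Abiodun's issue by representation.
The 1/5 is divided into 2 equal shares of 1/10 among Temitope, Chidinma.
Temitope predeceased; the 1/10 allotted to Temitope's branch passes to Temitope's issue by representation.
The 1/10 is divided into 2 equal shares of 1/20 among Yetunde, Morounke.
Yetunde is living and takes 1/20.
Morounke is living and takes 1/20.
Chidinma is living and takes 1/10.
Adaeze is living and takes 1/5.
Ifeoma is living and takes 1/5.
Folake is living and takes 1/5.
Ngozi is living and takes 1/5.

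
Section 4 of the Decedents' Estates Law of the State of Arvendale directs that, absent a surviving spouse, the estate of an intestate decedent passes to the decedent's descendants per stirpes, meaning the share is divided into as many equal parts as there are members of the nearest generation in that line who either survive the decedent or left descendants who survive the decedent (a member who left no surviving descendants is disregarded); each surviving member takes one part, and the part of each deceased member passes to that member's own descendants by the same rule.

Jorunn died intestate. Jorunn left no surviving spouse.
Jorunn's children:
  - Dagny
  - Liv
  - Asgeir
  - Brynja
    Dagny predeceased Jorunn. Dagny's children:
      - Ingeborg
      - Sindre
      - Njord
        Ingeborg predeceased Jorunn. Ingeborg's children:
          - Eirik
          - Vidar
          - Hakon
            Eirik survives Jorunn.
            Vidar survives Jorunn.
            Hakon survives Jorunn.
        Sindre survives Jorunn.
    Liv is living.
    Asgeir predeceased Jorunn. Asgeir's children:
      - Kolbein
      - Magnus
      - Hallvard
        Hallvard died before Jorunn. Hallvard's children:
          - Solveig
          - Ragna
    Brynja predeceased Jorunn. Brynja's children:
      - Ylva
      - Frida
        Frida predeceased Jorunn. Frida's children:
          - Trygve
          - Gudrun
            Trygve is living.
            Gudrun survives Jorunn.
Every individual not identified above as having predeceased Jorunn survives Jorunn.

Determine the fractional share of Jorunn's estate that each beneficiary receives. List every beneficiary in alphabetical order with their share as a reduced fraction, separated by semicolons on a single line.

Eirik 1/36; Gudrun 1/16; Hakon 1/36; Kolbein 1/12; Liv 1/4; Magnus 1/12; Njord 1/12; Ragna 1/24; Sindre 1/12; Solveig 1/24; Trygve 1/16; Vidar 1/36; Ylva 1/8

There is no surviving spouse, so the entire estate passes to Jorunn's descendants per stirpes.
The estate is divided into 4 equal shares of 1/4 among Dagny, Liv, Asgeir, Brynja.
Dagny predeceased; the 1/4 allotted to Dagny's branch passes to Dagny's issue by representation.
The 1/4 is divided into 3 equal shares of 1/12 among Ingeborg, Sindre, Njord.
Ingeborg predeceased; the 1/12 allotted to Ingeborg's branch passes to Ingeborg's issue by representation.
The 1/12 is divided into 3 equal shares of 1/36 among Eirik, Vidar, Hakon.
Eirik is living and takes 1/36.
Vidar is living and takes 1/36.
Hakon is living and takes 1/36.
Sindre is living and takes 1/12.
Njord is living and takes 1/12.
Liv is living and takes 1/4.
Asgeir predeceased; the 1/4 allotted to Asgeir's branch passes to Asgeir's issue by representation.
The 1/4 is divided into 3 equal shares of 1/12 among Kolbein, Magnus, Hallvard.
Kolbein is living and takes 1/12.
Magnus is living and takes 1/12.
Hallvard predeceased; the 1/12 allotted to Hallvard's branch passes to Hallvard's issue by representation.
The 1/12 is divided into 2 equal shares of 1/24 among Solveig, Ragna.
Solveig is living and takes 1/24.
Ragna is living and takes 1/24.
Brynja predeceased; the 1/4 allotted to Brynja's branch passes to Brynja's issue by representation.
The 1/4 is divided into 2 equal shares of 1/8 among Ylva, Frida.
Ylva is living and takes 1/8.
Frida predeceased; the 1/8 allotted to Frida's branch passes to Frida's issue by representation.
The 1/8 is divided into 2 equal shares of 1/16 among Trygve, Gudrun.
Trygve is living and takes 1/16.
Gudrun is living and takes 1/16.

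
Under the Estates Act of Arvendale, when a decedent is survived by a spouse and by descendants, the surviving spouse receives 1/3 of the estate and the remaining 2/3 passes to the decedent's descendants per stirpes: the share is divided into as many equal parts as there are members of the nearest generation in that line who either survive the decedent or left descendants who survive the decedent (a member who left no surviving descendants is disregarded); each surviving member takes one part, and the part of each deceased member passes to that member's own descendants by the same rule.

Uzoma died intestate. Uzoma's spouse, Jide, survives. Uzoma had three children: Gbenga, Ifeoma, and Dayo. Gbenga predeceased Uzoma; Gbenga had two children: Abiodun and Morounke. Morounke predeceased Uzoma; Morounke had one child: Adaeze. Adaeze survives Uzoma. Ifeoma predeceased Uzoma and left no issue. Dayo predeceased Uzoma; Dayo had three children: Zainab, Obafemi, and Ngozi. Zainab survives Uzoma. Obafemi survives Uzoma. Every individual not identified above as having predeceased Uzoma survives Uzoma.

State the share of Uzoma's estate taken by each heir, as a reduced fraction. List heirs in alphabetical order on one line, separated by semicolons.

Jide, as surviving spouse, takes 1/3.
The remaining 2/3 passes to Uzoma's descendants per stirpes.
Ifeoma left no surviving issue, so that branch lapses and is disregarded.
The 2/3 is divided into 2 equal shares of 1/3 among Gbenga, Dayo.
Gbenga predeceased; the 1/3 allotted to Gbenga's branch passes to Gbenga's issue by representation.
The 1/3 is divided into 2 equal shares of 1/6 among Abiodun, Morounke.
Abiodun is living and takes 1/6.
Morounke predeceased; the 1/6 allotted to Morounke's branch passes to Morounke's issue by representation.
Adaeze is the sole taker at this level and receives the full 1/6.
Dayo predeceased; the 1/3 allotted to Dayo's branch passes to Dayo's issue by representation.
The 1/3 is divided into 3 equal shares of 1/9 among Zainab, Obafemi, Ngozi.
Zainab is living and takes 1/9.
Obafemi is living and takes 1/9.
Ngozi is living and takes 1/9.

Abiodun 1/6; Adaeze 1/6; Jide 1/3; Ngozi 1/9; Obafemi 1/9; Zainab 1/9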